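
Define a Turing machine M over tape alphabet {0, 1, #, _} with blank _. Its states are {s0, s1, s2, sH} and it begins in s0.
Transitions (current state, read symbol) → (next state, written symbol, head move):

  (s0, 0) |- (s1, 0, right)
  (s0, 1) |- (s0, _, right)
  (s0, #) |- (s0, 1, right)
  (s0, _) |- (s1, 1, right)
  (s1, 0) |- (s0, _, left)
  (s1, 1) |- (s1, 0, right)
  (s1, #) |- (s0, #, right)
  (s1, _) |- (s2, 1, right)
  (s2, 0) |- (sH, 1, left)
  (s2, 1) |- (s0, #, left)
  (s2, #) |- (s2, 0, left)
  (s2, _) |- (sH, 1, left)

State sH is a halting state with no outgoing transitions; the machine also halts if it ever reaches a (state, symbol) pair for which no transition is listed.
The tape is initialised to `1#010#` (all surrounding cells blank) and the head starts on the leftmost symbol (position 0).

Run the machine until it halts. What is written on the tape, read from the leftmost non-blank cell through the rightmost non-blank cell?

100#011

state=s0 head=0 tape=[1]#010#__   (s0,1)→(s0,_,right)
state=s0 head=1 tape=_[#]010#__   (s0,#)→(s0,1,right)
state=s0 head=2 tape=_1[0]10#__   (s0,0)→(s1,0,right)
state=s1 head=3 tape=_10[1]0#__   (s1,1)→(s1,0,right)
state=s1 head=4 tape=_100[0]#__   (s1,0)→(s0,_,left)
state=s0 head=3 tape=_10[0]_#__   (s0,0)→(s1,0,right)
state=s1 head=4 tape=_100[_]#__   (s1,_)→(s2,1,right)
state=s2 head=5 tape=_1001[#]__   (s2,#)→(s2,0,left)
state=s2 head=4 tape=_100[1]0__   (s2,1)→(s0,#,left)
state=s0 head=3 tape=_10[0]#0__   (s0,0)→(s1,0,right)
state=s1 head=4 tape=_100[#]0__   (s1,#)→(s0,#,right)
state=s0 head=5 tape=_100#[0]__   (s0,0)→(s1,0,right)
state=s1 head=6 tape=_100#0[_]_   (s1,_)→(s2,1,right)
state=s2 head=7 tape=_100#01[_]   (s2,_)→(sH,1,left)
state=sH head=6 tape=_100#0[1]1
The non-blank tape span at halt is 100#011.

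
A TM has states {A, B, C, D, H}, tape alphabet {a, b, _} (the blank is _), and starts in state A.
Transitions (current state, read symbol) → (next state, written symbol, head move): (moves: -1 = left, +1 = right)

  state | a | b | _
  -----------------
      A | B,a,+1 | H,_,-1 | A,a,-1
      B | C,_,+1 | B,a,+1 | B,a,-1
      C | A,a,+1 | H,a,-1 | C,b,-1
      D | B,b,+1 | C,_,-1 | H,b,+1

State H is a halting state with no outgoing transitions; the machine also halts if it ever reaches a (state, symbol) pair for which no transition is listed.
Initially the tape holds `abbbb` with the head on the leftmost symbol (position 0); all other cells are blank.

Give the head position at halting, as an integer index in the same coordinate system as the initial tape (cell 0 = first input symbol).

state=A head=0 tape=[a]bbbb___   (A,a)→(B,a,+1)
state=B head=1 tape=a[b]bbb___   (B,b)→(B,a,+1)
state=B head=2 tape=aa[b]bb___   (B,b)→(B,a,+1)
state=B head=3 tape=aaa[b]b___   (B,b)→(B,a,+1)
state=B head=4 tape=aaaa[b]___   (B,b)→(B,a,+1)
state=B head=5 tape=aaaaa[_]__   (B,_)→(B,a,-1)
state=B head=4 tape=aaaa[a]a__   (B,a)→(C,_,+1)
state=C head=5 tape=aaaa_[a]__   (C,a)→(A,a,+1)
state=A head=6 tape=aaaa_a[_]_   (A,_)→(A,a,-1)
state=A head=5 tape=aaaa_[a]a_   (A,a)→(B,a,+1)
state=B head=6 tape=aaaa_a[a]_   (B,a)→(C,_,+1)
state=C head=7 tape=aaaa_a_[_]   (C,_)→(C,b,-1)
state=C head=6 tape=aaaa_a[_]b   (C,_)→(C,b,-1)
state=C head=5 tape=aaaa_[a]bb   (C,a)→(A,a,+1)
state=A head=6 tape=aaaa_a[b]b   (A,b)→(H,_,-1)
state=H head=5 tape=aaaa_[a]_b
At halt the head is at cell 5.

5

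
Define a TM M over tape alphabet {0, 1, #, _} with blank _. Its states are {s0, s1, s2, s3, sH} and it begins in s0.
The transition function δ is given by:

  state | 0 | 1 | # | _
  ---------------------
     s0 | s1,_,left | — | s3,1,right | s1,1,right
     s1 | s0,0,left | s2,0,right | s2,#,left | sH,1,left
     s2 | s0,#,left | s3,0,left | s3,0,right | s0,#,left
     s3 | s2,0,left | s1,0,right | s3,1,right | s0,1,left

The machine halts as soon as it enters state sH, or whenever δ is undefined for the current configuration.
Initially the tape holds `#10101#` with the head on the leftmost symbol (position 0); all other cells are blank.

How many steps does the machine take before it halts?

8

state=s0 head=0 tape=__[#]10101#   (s0,#)→(s3,1,right)
state=s3 head=1 tape=__1[1]0101#   (s3,1)→(s1,0,right)
state=s1 head=2 tape=__10[0]101#   (s1,0)→(s0,0,left)
state=s0 head=1 tape=__1[0]0101#   (s0,0)→(s1,_,left)
state=s1 head=0 tape=__[1]_0101#   (s1,1)→(s2,0,right)
state=s2 head=1 tape=__0[_]0101#   (s2,_)→(s0,#,left)
state=s0 head=0 tape=__[0]#0101#   (s0,0)→(s1,_,left)
state=s1 head=-1 tape=_[_]_#0101#   (s1,_)→(sH,1,left)
state=sH head=-2 tape=[_]1_#0101#
M halts after 8 transitions.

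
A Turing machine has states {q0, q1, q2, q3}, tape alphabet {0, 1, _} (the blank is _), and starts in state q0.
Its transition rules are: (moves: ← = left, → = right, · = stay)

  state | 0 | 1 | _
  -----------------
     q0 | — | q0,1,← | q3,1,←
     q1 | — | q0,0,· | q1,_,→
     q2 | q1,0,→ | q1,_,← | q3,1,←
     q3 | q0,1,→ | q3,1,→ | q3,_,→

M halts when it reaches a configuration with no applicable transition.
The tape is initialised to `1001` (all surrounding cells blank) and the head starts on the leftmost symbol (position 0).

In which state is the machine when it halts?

state=q0 head=0 tape=__[1]001   (q0,1)→(q0,1,←)
state=q0 head=-1 tape=_[_]1001   (q0,_)→(q3,1,←)
state=q3 head=-2 tape=[_]11001   (q3,_)→(q3,_,→)
state=q3 head=-1 tape=_[1]1001   (q3,1)→(q3,1,→)
state=q3 head=0 tape=_1[1]001   (q3,1)→(q3,1,→)
state=q3 head=1 tape=_11[0]01   (q3,0)→(q0,1,→)
state=q0 head=2 tape=_111[0]1
No transition is defined for (q0, 0); M halts in state q0.

q0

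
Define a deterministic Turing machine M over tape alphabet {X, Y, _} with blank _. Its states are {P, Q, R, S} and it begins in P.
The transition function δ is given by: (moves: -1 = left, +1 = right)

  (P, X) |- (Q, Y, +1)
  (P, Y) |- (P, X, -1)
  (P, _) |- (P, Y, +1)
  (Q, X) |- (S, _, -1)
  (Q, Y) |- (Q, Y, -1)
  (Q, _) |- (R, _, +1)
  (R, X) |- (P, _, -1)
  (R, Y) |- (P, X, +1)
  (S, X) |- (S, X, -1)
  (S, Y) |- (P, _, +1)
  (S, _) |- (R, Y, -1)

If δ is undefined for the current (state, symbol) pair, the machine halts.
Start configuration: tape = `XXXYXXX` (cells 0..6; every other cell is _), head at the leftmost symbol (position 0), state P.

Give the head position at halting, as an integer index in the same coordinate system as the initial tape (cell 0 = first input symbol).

P | [X]XXYXXX__   read X → write Y, move +1, go to Q
Q | Y[X]XYXXX__   read X → write _, move -1, go to S
S | [Y]_XYXXX__   read Y → write _, move +1, go to P
P | _[_]XYXXX__   read _ → write Y, move +1, go to P
P | _Y[X]YXXX__   read X → write Y, move +1, go to Q
Q | _YY[Y]XXX__   read Y → write Y, move -1, go to Q
Q | _Y[Y]YXXX__   read Y → write Y, move -1, go to Q
Q | _[Y]YYXXX__   read Y → write Y, move -1, go to Q
Q | [_]YYYXXX__   read _ → write _, move +1, go to R
R | _[Y]YYXXX__   read Y → write X, move +1, go to P
P | _X[Y]YXXX__   read Y → write X, move -1, go to P
P | _[X]XYXXX__   read X → write Y, move +1, go to Q
Q | _Y[X]YXXX__   read X → write _, move -1, go to S
S | _[Y]_YXXX__   read Y → write _, move +1, go to P
P | __[_]YXXX__   read _ → write Y, move +1, go to P
P | __Y[Y]XXX__   read Y → write X, move -1, go to P
P | __[Y]XXXX__   read Y → write X, move -1, go to P
P | _[_]XXXXX__   read _ → write Y, move +1, go to P
P | _Y[X]XXXX__   read X → write Y, move +1, go to Q
Q | _YY[X]XXX__   read X → write _, move -1, go to S
S | _Y[Y]_XXX__   read Y → write _, move +1, go to P
P | _Y_[_]XXX__   read _ → write Y, move +1, go to P
P | _Y_Y[X]XX__   read X → write Y, move +1, go to Q
Q | _Y_YY[X]X__   read X → write _, move -1, go to S
S | _Y_Y[Y]_X__   read Y → write _, move +1, go to P
P | _Y_Y_[_]X__   read _ → write Y, move +1, go to P
P | _Y_Y_Y[X]__   read X → write Y, move +1, go to Q
Q | _Y_Y_YY[_]_   read _ → write _, move +1, go to R
R | _Y_Y_YY_[_]
At halt the head is at cell 8.

8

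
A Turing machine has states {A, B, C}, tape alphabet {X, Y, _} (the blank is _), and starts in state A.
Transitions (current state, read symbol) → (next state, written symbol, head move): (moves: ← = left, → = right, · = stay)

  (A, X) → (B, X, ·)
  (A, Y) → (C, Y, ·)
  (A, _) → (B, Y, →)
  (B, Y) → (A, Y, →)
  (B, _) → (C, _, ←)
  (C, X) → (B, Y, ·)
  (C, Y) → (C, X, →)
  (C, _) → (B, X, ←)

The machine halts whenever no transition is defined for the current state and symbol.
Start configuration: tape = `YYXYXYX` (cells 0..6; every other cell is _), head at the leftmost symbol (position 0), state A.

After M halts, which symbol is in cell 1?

A | [Y]YXYXYX__   read Y → write Y, move ·, go to C
C | [Y]YXYXYX__   read Y → write X, move →, go to C
C | X[Y]XYXYX__   read Y → write X, move →, go to C
C | XX[X]YXYX__   read X → write Y, move ·, go to B
B | XX[Y]YXYX__   read Y → write Y, move →, go to A
A | XXY[Y]XYX__   read Y → write Y, move ·, go to C
C | XXY[Y]XYX__   read Y → write X, move →, go to C
C | XXYX[X]YX__   read X → write Y, move ·, go to B
B | XXYX[Y]YX__   read Y → write Y, move →, go to A
A | XXYXY[Y]X__   read Y → write Y, move ·, go to C
C | XXYXY[Y]X__   read Y → write X, move →, go to C
C | XXYXYX[X]__   read X → write Y, move ·, go to B
B | XXYXYX[Y]__   read Y → write Y, move →, go to A
A | XXYXYXY[_]_   read _ → write Y, move →, go to B
B | XXYXYXYY[_]   read _ → write _, move ←, go to C
C | XXYXYXY[Y]_   read Y → write X, move →, go to C
C | XXYXYXYX[_]   read _ → write X, move ←, go to B
B | XXYXYXY[X]X
Cell 1 holds X when M halts.

X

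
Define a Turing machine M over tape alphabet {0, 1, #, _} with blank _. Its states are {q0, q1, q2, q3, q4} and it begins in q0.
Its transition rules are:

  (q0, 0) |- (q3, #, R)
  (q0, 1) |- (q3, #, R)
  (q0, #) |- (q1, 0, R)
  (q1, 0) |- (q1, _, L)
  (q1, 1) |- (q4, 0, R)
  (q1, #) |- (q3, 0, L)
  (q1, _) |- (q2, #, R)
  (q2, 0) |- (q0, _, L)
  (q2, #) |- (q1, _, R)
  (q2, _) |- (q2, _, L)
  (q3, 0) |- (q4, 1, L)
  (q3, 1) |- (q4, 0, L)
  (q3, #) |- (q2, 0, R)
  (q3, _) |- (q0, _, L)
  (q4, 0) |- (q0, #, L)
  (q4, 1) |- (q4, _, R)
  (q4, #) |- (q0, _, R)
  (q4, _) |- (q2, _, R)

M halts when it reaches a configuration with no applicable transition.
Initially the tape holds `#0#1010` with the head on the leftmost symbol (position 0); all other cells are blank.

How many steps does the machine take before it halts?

15

state=q0 head=0 tape=_[#]0#1010   (q0,#)→(q1,0,R)
state=q1 head=1 tape=_0[0]#1010   (q1,0)→(q1,_,L)
state=q1 head=0 tape=_[0]_#1010   (q1,0)→(q1,_,L)
state=q1 head=-1 tape=[_]__#1010   (q1,_)→(q2,#,R)
state=q2 head=0 tape=#[_]_#1010   (q2,_)→(q2,_,L)
state=q2 head=-1 tape=[#]__#1010   (q2,#)→(q1,_,R)
state=q1 head=0 tape=_[_]_#1010   (q1,_)→(q2,#,R)
state=q2 head=1 tape=_#[_]#1010   (q2,_)→(q2,_,L)
state=q2 head=0 tape=_[#]_#1010   (q2,#)→(q1,_,R)
state=q1 head=1 tape=__[_]#1010   (q1,_)→(q2,#,R)
state=q2 head=2 tape=__#[#]1010   (q2,#)→(q1,_,R)
state=q1 head=3 tape=__#_[1]010   (q1,1)→(q4,0,R)
state=q4 head=4 tape=__#_0[0]10   (q4,0)→(q0,#,L)
state=q0 head=3 tape=__#_[0]#10   (q0,0)→(q3,#,R)
state=q3 head=4 tape=__#_#[#]10   (q3,#)→(q2,0,R)
state=q2 head=5 tape=__#_#0[1]0
M halts after 15 transitions.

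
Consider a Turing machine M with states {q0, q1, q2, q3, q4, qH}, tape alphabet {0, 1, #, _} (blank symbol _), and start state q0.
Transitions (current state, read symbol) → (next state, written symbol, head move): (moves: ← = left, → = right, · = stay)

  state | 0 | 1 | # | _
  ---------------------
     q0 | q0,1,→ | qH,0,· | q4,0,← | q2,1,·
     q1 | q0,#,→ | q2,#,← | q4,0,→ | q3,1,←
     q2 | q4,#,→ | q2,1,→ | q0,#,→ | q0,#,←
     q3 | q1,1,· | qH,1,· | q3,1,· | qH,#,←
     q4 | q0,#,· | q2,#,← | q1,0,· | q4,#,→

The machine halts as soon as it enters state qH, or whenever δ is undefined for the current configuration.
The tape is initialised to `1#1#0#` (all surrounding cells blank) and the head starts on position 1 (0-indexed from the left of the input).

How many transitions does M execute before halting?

q0 | __1[#]1#0#   read # → write 0, move ←, go to q4
q4 | __[1]01#0#   read 1 → write #, move ←, go to q2
q2 | _[_]#01#0#   read _ → write #, move ←, go to q0
q0 | [_]##01#0#   read _ → write 1, move ·, go to q2
q2 | [1]##01#0#   read 1 → write 1, move →, go to q2
q2 | 1[#]#01#0#   read # → write #, move →, go to q0
q0 | 1#[#]01#0#   read # → write 0, move ←, go to q4
q4 | 1[#]001#0#   read # → write 0, move ·, go to q1
q1 | 1[0]001#0#   read 0 → write #, move →, go to q0
q0 | 1#[0]01#0#   read 0 → write 1, move →, go to q0
q0 | 1#1[0]1#0#   read 0 → write 1, move →, go to q0
q0 | 1#11[1]#0#   read 1 → write 0, move ·, go to qH
qH | 1#11[0]#0#
M halts after 12 transitions.

12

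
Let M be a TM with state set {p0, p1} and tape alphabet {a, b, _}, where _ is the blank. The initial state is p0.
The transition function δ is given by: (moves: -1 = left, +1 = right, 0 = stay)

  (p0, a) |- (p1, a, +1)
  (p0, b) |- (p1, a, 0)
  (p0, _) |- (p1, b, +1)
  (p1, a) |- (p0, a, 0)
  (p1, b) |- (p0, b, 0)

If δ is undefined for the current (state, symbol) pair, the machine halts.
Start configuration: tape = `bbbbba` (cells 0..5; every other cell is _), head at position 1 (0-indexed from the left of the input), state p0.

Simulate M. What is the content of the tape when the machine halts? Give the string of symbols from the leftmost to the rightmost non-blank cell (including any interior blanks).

baaaaa

p0 | b[b]bbba_   read b → write a, move 0, go to p1
p1 | b[a]bbba_   read a → write a, move 0, go to p0
p0 | b[a]bbba_   read a → write a, move +1, go to p1
p1 | ba[b]bba_   read b → write b, move 0, go to p0
p0 | ba[b]bba_   read b → write a, move 0, go to p1
p1 | ba[a]bba_   read a → write a, move 0, go to p0
p0 | ba[a]bba_   read a → write a, move +1, go to p1
p1 | baa[b]ba_   read b → write b, move 0, go to p0
p0 | baa[b]ba_   read b → write a, move 0, go to p1
p1 | baa[a]ba_   read a → write a, move 0, go to p0
p0 | baa[a]ba_   read a → write a, move +1, go to p1
p1 | baaa[b]a_   read b → write b, move 0, go to p0
p0 | baaa[b]a_   read b → write a, move 0, go to p1
p1 | baaa[a]a_   read a → write a, move 0, go to p0
p0 | baaa[a]a_   read a → write a, move +1, go to p1
p1 | baaaa[a]_   read a → write a, move 0, go to p0
p0 | baaaa[a]_   read a → write a, move +1, go to p1
p1 | baaaaa[_]
The non-blank tape span at halt is baaaaa.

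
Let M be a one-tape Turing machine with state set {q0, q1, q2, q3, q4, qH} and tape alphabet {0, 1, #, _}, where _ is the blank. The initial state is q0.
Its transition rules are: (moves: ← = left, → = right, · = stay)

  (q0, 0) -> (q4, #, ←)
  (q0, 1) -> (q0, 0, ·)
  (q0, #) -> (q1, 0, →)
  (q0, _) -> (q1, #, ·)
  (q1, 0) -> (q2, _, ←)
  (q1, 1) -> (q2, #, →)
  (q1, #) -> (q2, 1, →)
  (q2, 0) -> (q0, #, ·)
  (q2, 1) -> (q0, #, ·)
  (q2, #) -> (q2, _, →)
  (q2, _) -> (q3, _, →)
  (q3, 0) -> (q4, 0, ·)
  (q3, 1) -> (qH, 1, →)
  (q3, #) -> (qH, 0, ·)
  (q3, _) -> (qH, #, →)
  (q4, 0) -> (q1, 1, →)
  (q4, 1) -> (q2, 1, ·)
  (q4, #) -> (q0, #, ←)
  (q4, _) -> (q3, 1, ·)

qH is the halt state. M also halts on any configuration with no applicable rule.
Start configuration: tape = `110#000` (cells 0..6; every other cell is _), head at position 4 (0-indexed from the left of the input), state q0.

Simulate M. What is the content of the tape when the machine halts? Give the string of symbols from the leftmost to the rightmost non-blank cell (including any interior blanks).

101__0

state=q0 head=4 tape=110#[0]00   (q0,0)→(q4,#,←)
state=q4 head=3 tape=110[#]#00   (q4,#)→(q0,#,←)
state=q0 head=2 tape=11[0]##00   (q0,0)→(q4,#,←)
state=q4 head=1 tape=1[1]###00   (q4,1)→(q2,1,·)
state=q2 head=1 tape=1[1]###00   (q2,1)→(q0,#,·)
state=q0 head=1 tape=1[#]###00   (q0,#)→(q1,0,→)
state=q1 head=2 tape=10[#]##00   (q1,#)→(q2,1,→)
state=q2 head=3 tape=101[#]#00   (q2,#)→(q2,_,→)
state=q2 head=4 tape=101_[#]00   (q2,#)→(q2,_,→)
state=q2 head=5 tape=101__[0]0   (q2,0)→(q0,#,·)
state=q0 head=5 tape=101__[#]0   (q0,#)→(q1,0,→)
state=q1 head=6 tape=101__0[0]   (q1,0)→(q2,_,←)
state=q2 head=5 tape=101__[0]_   (q2,0)→(q0,#,·)
state=q0 head=5 tape=101__[#]_   (q0,#)→(q1,0,→)
state=q1 head=6 tape=101__0[_]
The non-blank tape span at halt is 101__0.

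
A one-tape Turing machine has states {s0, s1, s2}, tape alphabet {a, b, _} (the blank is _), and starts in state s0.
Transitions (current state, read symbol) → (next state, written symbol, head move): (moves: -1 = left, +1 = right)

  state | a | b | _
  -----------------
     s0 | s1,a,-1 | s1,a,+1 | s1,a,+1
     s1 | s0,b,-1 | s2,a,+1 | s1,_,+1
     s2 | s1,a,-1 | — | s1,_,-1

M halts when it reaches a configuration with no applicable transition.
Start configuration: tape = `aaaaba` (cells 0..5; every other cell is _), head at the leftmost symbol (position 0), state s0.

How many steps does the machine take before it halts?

state=s0 head=0 tape=__[a]aaaba   (s0,a)→(s1,a,-1)
state=s1 head=-1 tape=_[_]aaaaba   (s1,_)→(s1,_,+1)
state=s1 head=0 tape=__[a]aaaba   (s1,a)→(s0,b,-1)
state=s0 head=-1 tape=_[_]baaaba   (s0,_)→(s1,a,+1)
state=s1 head=0 tape=_a[b]aaaba   (s1,b)→(s2,a,+1)
state=s2 head=1 tape=_aa[a]aaba   (s2,a)→(s1,a,-1)
state=s1 head=0 tape=_a[a]aaaba   (s1,a)→(s0,b,-1)
state=s0 head=-1 tape=_[a]baaaba   (s0,a)→(s1,a,-1)
state=s1 head=-2 tape=[_]abaaaba   (s1,_)→(s1,_,+1)
state=s1 head=-1 tape=_[a]baaaba   (s1,a)→(s0,b,-1)
state=s0 head=-2 tape=[_]bbaaaba   (s0,_)→(s1,a,+1)
state=s1 head=-1 tape=a[b]baaaba   (s1,b)→(s2,a,+1)
state=s2 head=0 tape=aa[b]aaaba
M halts after 12 transitions.

12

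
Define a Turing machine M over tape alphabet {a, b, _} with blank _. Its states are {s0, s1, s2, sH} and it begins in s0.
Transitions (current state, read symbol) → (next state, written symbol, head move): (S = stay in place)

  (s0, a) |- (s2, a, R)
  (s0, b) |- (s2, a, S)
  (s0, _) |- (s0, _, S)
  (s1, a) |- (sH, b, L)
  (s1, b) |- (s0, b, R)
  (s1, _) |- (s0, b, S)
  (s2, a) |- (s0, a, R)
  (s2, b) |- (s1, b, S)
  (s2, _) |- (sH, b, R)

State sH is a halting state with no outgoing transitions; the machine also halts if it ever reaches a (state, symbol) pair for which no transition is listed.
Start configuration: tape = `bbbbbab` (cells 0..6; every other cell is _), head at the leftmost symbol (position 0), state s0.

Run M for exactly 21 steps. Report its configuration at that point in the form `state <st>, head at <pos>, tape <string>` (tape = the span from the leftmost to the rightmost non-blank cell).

state s0, head at 7, tape aaaaaab

state=s0 head=0 tape=[b]bbbbab_   (s0,b)→(s2,a,S)
state=s2 head=0 tape=[a]bbbbab_   (s2,a)→(s0,a,R)
state=s0 head=1 tape=a[b]bbbab_   (s0,b)→(s2,a,S)
state=s2 head=1 tape=a[a]bbbab_   (s2,a)→(s0,a,R)
state=s0 head=2 tape=aa[b]bbab_   (s0,b)→(s2,a,S)
state=s2 head=2 tape=aa[a]bbab_   (s2,a)→(s0,a,R)
state=s0 head=3 tape=aaa[b]bab_   (s0,b)→(s2,a,S)
state=s2 head=3 tape=aaa[a]bab_   (s2,a)→(s0,a,R)
state=s0 head=4 tape=aaaa[b]ab_   (s0,b)→(s2,a,S)
state=s2 head=4 tape=aaaa[a]ab_   (s2,a)→(s0,a,R)
state=s0 head=5 tape=aaaaa[a]b_   (s0,a)→(s2,a,R)
state=s2 head=6 tape=aaaaaa[b]_   (s2,b)→(s1,b,S)
state=s1 head=6 tape=aaaaaa[b]_   (s1,b)→(s0,b,R)
state=s0 head=7 tape=aaaaaab[_]   (s0,_)→(s0,_,S)
state=s0 head=7 tape=aaaaaab[_]   (s0,_)→(s0,_,S)
state=s0 head=7 tape=aaaaaab[_]   (s0,_)→(s0,_,S)
state=s0 head=7 tape=aaaaaab[_]   (s0,_)→(s0,_,S)
state=s0 head=7 tape=aaaaaab[_]   (s0,_)→(s0,_,S)
state=s0 head=7 tape=aaaaaab[_]   (s0,_)→(s0,_,S)
state=s0 head=7 tape=aaaaaab[_]   (s0,_)→(s0,_,S)
state=s0 head=7 tape=aaaaaab[_]   (s0,_)→(s0,_,S)
state=s0 head=7 tape=aaaaaab[_]
After 21 steps: state s0, head at 7, tape aaaaaab.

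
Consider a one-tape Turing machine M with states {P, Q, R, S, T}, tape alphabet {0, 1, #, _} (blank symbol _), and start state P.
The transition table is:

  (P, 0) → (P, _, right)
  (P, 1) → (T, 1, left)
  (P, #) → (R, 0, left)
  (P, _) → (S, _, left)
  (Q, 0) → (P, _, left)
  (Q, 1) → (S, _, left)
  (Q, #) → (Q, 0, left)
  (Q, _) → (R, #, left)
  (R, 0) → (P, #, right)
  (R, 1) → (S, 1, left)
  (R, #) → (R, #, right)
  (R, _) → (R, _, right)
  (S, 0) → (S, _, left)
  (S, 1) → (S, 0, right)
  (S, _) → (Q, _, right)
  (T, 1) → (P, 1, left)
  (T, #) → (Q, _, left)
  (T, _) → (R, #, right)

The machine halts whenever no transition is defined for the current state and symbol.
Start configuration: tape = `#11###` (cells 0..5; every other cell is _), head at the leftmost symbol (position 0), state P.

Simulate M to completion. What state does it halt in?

S

state=P head=0 tape=__[#]11###   (P,#)→(R,0,left)
state=R head=-1 tape=_[_]011###   (R,_)→(R,_,right)
state=R head=0 tape=__[0]11###   (R,0)→(P,#,right)
state=P head=1 tape=__#[1]1###   (P,1)→(T,1,left)
state=T head=0 tape=__[#]11###   (T,#)→(Q,_,left)
state=Q head=-1 tape=_[_]_11###   (Q,_)→(R,#,left)
state=R head=-2 tape=[_]#_11###   (R,_)→(R,_,right)
state=R head=-1 tape=_[#]_11###   (R,#)→(R,#,right)
state=R head=0 tape=_#[_]11###   (R,_)→(R,_,right)
state=R head=1 tape=_#_[1]1###   (R,1)→(S,1,left)
state=S head=0 tape=_#[_]11###   (S,_)→(Q,_,right)
state=Q head=1 tape=_#_[1]1###   (Q,1)→(S,_,left)
state=S head=0 tape=_#[_]_1###   (S,_)→(Q,_,right)
state=Q head=1 tape=_#_[_]1###   (Q,_)→(R,#,left)
state=R head=0 tape=_#[_]#1###   (R,_)→(R,_,right)
state=R head=1 tape=_#_[#]1###   (R,#)→(R,#,right)
state=R head=2 tape=_#_#[1]###   (R,1)→(S,1,left)
state=S head=1 tape=_#_[#]1###
No transition is defined for (S, #); M halts in state S.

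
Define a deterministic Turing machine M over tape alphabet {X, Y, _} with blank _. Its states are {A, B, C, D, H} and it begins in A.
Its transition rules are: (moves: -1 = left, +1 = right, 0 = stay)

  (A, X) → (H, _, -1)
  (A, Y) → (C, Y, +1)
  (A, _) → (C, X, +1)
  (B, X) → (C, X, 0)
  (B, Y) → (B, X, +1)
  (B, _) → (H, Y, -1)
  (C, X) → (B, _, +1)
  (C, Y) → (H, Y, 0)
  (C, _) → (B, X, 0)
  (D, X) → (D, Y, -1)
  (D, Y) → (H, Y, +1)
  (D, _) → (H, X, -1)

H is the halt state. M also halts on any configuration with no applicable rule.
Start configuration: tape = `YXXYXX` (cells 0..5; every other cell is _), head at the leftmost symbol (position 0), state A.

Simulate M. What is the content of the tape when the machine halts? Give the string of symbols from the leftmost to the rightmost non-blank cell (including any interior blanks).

state=A head=0 tape=[Y]XXYXX_   (A,Y)→(C,Y,+1)
state=C head=1 tape=Y[X]XYXX_   (C,X)→(B,_,+1)
state=B head=2 tape=Y_[X]YXX_   (B,X)→(C,X,0)
state=C head=2 tape=Y_[X]YXX_   (C,X)→(B,_,+1)
state=B head=3 tape=Y__[Y]XX_   (B,Y)→(B,X,+1)
state=B head=4 tape=Y__X[X]X_   (B,X)→(C,X,0)
state=C head=4 tape=Y__X[X]X_   (C,X)→(B,_,+1)
state=B head=5 tape=Y__X_[X]_   (B,X)→(C,X,0)
state=C head=5 tape=Y__X_[X]_   (C,X)→(B,_,+1)
state=B head=6 tape=Y__X__[_]   (B,_)→(H,Y,-1)
state=H head=5 tape=Y__X_[_]Y
The non-blank tape span at halt is Y__X__Y.

Y__X__Y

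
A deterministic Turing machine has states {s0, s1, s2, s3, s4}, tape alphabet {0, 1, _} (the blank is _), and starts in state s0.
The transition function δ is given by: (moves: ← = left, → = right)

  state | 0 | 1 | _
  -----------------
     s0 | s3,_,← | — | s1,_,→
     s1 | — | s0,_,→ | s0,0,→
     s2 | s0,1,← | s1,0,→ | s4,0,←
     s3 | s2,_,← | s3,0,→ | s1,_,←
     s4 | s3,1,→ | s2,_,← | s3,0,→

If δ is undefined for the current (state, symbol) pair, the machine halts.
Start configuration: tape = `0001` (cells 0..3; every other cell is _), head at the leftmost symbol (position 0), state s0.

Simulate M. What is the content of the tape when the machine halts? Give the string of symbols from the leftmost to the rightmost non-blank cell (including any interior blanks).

000_01

s0 | __[0]001   read 0 → write _, move ←, go to s3
s3 | _[_]_001   read _ → write _, move ←, go to s1
s1 | [_]__001   read _ → write 0, move →, go to s0
s0 | 0[_]_001   read _ → write _, move →, go to s1
s1 | 0_[_]001   read _ → write 0, move →, go to s0
s0 | 0_0[0]01   read 0 → write _, move ←, go to s3
s3 | 0_[0]_01   read 0 → write _, move ←, go to s2
s2 | 0[_]__01   read _ → write 0, move ←, go to s4
s4 | [0]0__01   read 0 → write 1, move →, go to s3
s3 | 1[0]__01   read 0 → write _, move ←, go to s2
s2 | [1]___01   read 1 → write 0, move →, go to s1
s1 | 0[_]__01   read _ → write 0, move →, go to s0
s0 | 00[_]_01   read _ → write _, move →, go to s1
s1 | 00_[_]01   read _ → write 0, move →, go to s0
s0 | 00_0[0]1   read 0 → write _, move ←, go to s3
s3 | 00_[0]_1   read 0 → write _, move ←, go to s2
s2 | 00[_]__1   read _ → write 0, move ←, go to s4
s4 | 0[0]0__1   read 0 → write 1, move →, go to s3
s3 | 01[0]__1   read 0 → write _, move ←, go to s2
s2 | 0[1]___1   read 1 → write 0, move →, go to s1
s1 | 00[_]__1   read _ → write 0, move →, go to s0
s0 | 000[_]_1   read _ → write _, move →, go to s1
s1 | 000_[_]1   read _ → write 0, move →, go to s0
s0 | 000_0[1]
The non-blank tape span at halt is 000_01.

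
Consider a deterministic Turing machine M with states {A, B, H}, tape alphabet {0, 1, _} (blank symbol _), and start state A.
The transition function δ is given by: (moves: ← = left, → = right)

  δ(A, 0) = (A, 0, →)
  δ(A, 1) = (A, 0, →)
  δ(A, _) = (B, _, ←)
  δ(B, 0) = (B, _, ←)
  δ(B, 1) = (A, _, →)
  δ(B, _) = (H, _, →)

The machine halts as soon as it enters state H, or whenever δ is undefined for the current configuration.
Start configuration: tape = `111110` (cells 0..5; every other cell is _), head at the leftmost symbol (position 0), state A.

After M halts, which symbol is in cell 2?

A | _[1]11110_   read 1 → write 0, move →, go to A
A | _0[1]1110_   read 1 → write 0, move →, go to A
A | _00[1]110_   read 1 → write 0, move →, go to A
A | _000[1]10_   read 1 → write 0, move →, go to A
A | _0000[1]0_   read 1 → write 0, move →, go to A
A | _00000[0]_   read 0 → write 0, move →, go to A
A | _000000[_]   read _ → write _, move ←, go to B
B | _00000[0]_   read 0 → write _, move ←, go to B
B | _0000[0]__   read 0 → write _, move ←, go to B
B | _000[0]___   read 0 → write _, move ←, go to B
B | _00[0]____   read 0 → write _, move ←, go to B
B | _0[0]_____   read 0 → write _, move ←, go to B
B | _[0]______   read 0 → write _, move ←, go to B
B | [_]_______   read _ → write _, move →, go to H
H | _[_]______
Cell 2 holds _ when M halts.

_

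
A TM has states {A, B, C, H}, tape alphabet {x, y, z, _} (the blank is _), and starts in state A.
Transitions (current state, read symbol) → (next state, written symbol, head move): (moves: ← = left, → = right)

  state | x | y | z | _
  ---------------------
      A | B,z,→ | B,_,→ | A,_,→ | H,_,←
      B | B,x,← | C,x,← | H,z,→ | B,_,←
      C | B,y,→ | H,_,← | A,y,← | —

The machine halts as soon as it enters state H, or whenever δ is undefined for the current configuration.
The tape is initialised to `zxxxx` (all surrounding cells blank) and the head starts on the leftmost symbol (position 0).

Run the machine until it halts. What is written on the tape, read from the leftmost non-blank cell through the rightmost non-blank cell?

state=A head=0 tape=[z]xxxx   (A,z)→(A,_,→)
state=A head=1 tape=_[x]xxx   (A,x)→(B,z,→)
state=B head=2 tape=_z[x]xx   (B,x)→(B,x,←)
state=B head=1 tape=_[z]xxx   (B,z)→(H,z,→)
state=H head=2 tape=_z[x]xx
The non-blank tape span at halt is zxxx.

zxxx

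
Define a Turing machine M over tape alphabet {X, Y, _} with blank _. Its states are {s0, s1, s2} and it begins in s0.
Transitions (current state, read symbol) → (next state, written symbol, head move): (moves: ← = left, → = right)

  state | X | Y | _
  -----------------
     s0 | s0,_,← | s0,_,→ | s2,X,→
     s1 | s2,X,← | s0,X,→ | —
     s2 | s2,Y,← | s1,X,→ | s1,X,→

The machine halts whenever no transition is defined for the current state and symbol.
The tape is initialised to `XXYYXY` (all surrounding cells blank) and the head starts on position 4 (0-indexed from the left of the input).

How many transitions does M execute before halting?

s0 | XXYY[X]Y_   read X → write _, move ←, go to s0
s0 | XXY[Y]_Y_   read Y → write _, move →, go to s0
s0 | XXY_[_]Y_   read _ → write X, move →, go to s2
s2 | XXY_X[Y]_   read Y → write X, move →, go to s1
s1 | XXY_XX[_]
M halts after 4 transitions.

4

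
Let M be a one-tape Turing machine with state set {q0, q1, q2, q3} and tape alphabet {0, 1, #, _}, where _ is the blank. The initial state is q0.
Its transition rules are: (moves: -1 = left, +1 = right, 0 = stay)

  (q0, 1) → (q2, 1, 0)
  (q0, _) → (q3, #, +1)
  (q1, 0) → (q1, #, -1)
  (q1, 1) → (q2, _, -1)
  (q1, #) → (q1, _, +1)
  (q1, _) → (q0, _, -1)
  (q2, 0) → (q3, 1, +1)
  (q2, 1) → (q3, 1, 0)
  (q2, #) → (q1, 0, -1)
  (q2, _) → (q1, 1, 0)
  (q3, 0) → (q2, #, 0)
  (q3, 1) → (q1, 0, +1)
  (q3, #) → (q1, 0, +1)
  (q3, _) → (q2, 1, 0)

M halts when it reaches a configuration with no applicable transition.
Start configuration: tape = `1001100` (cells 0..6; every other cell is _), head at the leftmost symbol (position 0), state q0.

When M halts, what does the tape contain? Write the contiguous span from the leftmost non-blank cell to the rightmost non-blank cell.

#0#10_100

q0 | __[1]001100   read 1 → write 1, move 0, go to q2
q2 | __[1]001100   read 1 → write 1, move 0, go to q3
q3 | __[1]001100   read 1 → write 0, move +1, go to q1
q1 | __0[0]01100   read 0 → write #, move -1, go to q1
q1 | __[0]#01100   read 0 → write #, move -1, go to q1
q1 | _[_]##01100   read _ → write _, move -1, go to q0
q0 | [_]_##01100   read _ → write #, move +1, go to q3
q3 | #[_]##01100   read _ → write 1, move 0, go to q2
q2 | #[1]##01100   read 1 → write 1, move 0, go to q3
q3 | #[1]##01100   read 1 → write 0, move +1, go to q1
q1 | #0[#]#01100   read # → write _, move +1, go to q1
q1 | #0_[#]01100   read # → write _, move +1, go to q1
q1 | #0__[0]1100   read 0 → write #, move -1, go to q1
q1 | #0_[_]#1100   read _ → write _, move -1, go to q0
q0 | #0[_]_#1100   read _ → write #, move +1, go to q3
q3 | #0#[_]#1100   read _ → write 1, move 0, go to q2
q2 | #0#[1]#1100   read 1 → write 1, move 0, go to q3
q3 | #0#[1]#1100   read 1 → write 0, move +1, go to q1
q1 | #0#0[#]1100   read # → write _, move +1, go to q1
q1 | #0#0_[1]100   read 1 → write _, move -1, go to q2
q2 | #0#0[_]_100   read _ → write 1, move 0, go to q1
q1 | #0#0[1]_100   read 1 → write _, move -1, go to q2
q2 | #0#[0]__100   read 0 → write 1, move +1, go to q3
q3 | #0#1[_]_100   read _ → write 1, move 0, go to q2
q2 | #0#1[1]_100   read 1 → write 1, move 0, go to q3
q3 | #0#1[1]_100   read 1 → write 0, move +1, go to q1
q1 | #0#10[_]100   read _ → write _, move -1, go to q0
q0 | #0#1[0]_100
The non-blank tape span at halt is #0#10_100.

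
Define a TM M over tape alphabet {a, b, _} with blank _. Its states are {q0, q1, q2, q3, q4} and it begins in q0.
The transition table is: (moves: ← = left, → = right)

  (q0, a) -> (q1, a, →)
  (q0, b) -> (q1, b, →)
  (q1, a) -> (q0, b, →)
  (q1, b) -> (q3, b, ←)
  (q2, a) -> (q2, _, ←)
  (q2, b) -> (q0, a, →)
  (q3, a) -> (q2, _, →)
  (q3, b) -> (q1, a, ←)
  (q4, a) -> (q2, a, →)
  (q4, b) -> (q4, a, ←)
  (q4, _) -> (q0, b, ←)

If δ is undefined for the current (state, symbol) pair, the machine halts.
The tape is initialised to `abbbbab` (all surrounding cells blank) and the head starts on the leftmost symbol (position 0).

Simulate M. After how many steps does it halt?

state=q0 head=0 tape=[a]bbbbab_   (q0,a)→(q1,a,→)
state=q1 head=1 tape=a[b]bbbab_   (q1,b)→(q3,b,←)
state=q3 head=0 tape=[a]bbbbab_   (q3,a)→(q2,_,→)
state=q2 head=1 tape=_[b]bbbab_   (q2,b)→(q0,a,→)
state=q0 head=2 tape=_a[b]bbab_   (q0,b)→(q1,b,→)
state=q1 head=3 tape=_ab[b]bab_   (q1,b)→(q3,b,←)
state=q3 head=2 tape=_a[b]bbab_   (q3,b)→(q1,a,←)
state=q1 head=1 tape=_[a]abbab_   (q1,a)→(q0,b,→)
state=q0 head=2 tape=_b[a]bbab_   (q0,a)→(q1,a,→)
state=q1 head=3 tape=_ba[b]bab_   (q1,b)→(q3,b,←)
state=q3 head=2 tape=_b[a]bbab_   (q3,a)→(q2,_,→)
state=q2 head=3 tape=_b_[b]bab_   (q2,b)→(q0,a,→)
state=q0 head=4 tape=_b_a[b]ab_   (q0,b)→(q1,b,→)
state=q1 head=5 tape=_b_ab[a]b_   (q1,a)→(q0,b,→)
state=q0 head=6 tape=_b_abb[b]_   (q0,b)→(q1,b,→)
state=q1 head=7 tape=_b_abbb[_]
M halts after 15 transitions.

15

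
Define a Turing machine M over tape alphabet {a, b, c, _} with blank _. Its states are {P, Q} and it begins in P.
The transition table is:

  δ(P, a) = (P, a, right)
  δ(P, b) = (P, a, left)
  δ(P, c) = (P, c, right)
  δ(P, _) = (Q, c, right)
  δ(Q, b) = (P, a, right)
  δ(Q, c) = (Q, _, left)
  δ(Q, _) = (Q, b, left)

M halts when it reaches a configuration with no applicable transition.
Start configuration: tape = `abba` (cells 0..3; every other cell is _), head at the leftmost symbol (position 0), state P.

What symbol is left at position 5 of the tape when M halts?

b

P | [a]bba__   read a → write a, move right, go to P
P | a[b]ba__   read b → write a, move left, go to P
P | [a]aba__   read a → write a, move right, go to P
P | a[a]ba__   read a → write a, move right, go to P
P | aa[b]a__   read b → write a, move left, go to P
P | a[a]aa__   read a → write a, move right, go to P
P | aa[a]a__   read a → write a, move right, go to P
P | aaa[a]__   read a → write a, move right, go to P
P | aaaa[_]_   read _ → write c, move right, go to Q
Q | aaaac[_]   read _ → write b, move left, go to Q
Q | aaaa[c]b   read c → write _, move left, go to Q
Q | aaa[a]_b
Cell 5 holds b when M halts.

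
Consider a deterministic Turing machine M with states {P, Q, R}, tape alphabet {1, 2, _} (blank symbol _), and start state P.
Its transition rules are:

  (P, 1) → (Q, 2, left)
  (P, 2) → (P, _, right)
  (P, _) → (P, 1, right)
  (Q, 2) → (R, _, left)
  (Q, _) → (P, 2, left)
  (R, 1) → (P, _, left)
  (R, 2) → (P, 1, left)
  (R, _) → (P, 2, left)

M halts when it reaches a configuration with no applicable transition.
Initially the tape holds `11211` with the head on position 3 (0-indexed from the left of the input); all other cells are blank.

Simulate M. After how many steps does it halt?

state=P head=3 tape=__112[1]1   (P,1)→(Q,2,left)
state=Q head=2 tape=__11[2]21   (Q,2)→(R,_,left)
state=R head=1 tape=__1[1]_21   (R,1)→(P,_,left)
state=P head=0 tape=__[1]__21   (P,1)→(Q,2,left)
state=Q head=-1 tape=_[_]2__21   (Q,_)→(P,2,left)
state=P head=-2 tape=[_]22__21   (P,_)→(P,1,right)
state=P head=-1 tape=1[2]2__21   (P,2)→(P,_,right)
state=P head=0 tape=1_[2]__21   (P,2)→(P,_,right)
state=P head=1 tape=1__[_]_21   (P,_)→(P,1,right)
state=P head=2 tape=1__1[_]21   (P,_)→(P,1,right)
state=P head=3 tape=1__11[2]1   (P,2)→(P,_,right)
state=P head=4 tape=1__11_[1]   (P,1)→(Q,2,left)
state=Q head=3 tape=1__11[_]2   (Q,_)→(P,2,left)
state=P head=2 tape=1__1[1]22   (P,1)→(Q,2,left)
state=Q head=1 tape=1__[1]222
M halts after 14 transitions.

14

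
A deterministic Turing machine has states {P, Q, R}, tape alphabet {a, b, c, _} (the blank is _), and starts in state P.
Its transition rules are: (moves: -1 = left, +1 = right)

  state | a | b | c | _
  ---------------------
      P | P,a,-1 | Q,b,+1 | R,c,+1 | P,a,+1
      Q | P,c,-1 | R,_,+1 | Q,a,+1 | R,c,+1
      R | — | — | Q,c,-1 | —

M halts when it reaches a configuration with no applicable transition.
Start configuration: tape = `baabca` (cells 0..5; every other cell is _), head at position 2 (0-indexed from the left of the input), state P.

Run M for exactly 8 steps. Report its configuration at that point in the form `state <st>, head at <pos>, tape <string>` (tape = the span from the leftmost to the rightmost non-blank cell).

state=P head=2 tape=ba[a]bca   (P,a)→(P,a,-1)
state=P head=1 tape=b[a]abca   (P,a)→(P,a,-1)
state=P head=0 tape=[b]aabca   (P,b)→(Q,b,+1)
state=Q head=1 tape=b[a]abca   (Q,a)→(P,c,-1)
state=P head=0 tape=[b]cabca   (P,b)→(Q,b,+1)
state=Q head=1 tape=b[c]abca   (Q,c)→(Q,a,+1)
state=Q head=2 tape=ba[a]bca   (Q,a)→(P,c,-1)
state=P head=1 tape=b[a]cbca   (P,a)→(P,a,-1)
state=P head=0 tape=[b]acbca
After 8 steps: state P, head at 0, tape bacbca.

state P, head at 0, tape bacbca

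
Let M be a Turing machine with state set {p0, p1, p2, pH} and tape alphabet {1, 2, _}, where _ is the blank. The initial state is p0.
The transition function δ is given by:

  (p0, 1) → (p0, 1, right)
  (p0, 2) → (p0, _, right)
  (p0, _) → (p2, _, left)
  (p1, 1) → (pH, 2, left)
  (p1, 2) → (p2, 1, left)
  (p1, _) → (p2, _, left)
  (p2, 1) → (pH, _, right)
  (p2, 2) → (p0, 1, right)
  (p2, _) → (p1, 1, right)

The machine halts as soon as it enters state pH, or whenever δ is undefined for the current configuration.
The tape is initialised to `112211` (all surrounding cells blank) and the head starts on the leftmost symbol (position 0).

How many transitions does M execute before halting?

8

state=p0 head=0 tape=[1]12211_   (p0,1)→(p0,1,right)
state=p0 head=1 tape=1[1]2211_   (p0,1)→(p0,1,right)
state=p0 head=2 tape=11[2]211_   (p0,2)→(p0,_,right)
state=p0 head=3 tape=11_[2]11_   (p0,2)→(p0,_,right)
state=p0 head=4 tape=11__[1]1_   (p0,1)→(p0,1,right)
state=p0 head=5 tape=11__1[1]_   (p0,1)→(p0,1,right)
state=p0 head=6 tape=11__11[_]   (p0,_)→(p2,_,left)
state=p2 head=5 tape=11__1[1]_   (p2,1)→(pH,_,right)
state=pH head=6 tape=11__1_[_]
M halts after 8 transitions.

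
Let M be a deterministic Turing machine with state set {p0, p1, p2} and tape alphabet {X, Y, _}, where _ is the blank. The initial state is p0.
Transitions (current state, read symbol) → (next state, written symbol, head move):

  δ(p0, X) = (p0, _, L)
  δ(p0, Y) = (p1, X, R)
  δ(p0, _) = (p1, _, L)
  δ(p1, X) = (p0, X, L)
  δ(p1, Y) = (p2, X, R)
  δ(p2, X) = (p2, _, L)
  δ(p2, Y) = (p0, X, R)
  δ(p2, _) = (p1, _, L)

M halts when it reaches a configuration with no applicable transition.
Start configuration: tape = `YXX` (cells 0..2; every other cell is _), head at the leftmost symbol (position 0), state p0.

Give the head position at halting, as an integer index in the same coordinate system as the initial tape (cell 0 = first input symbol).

-2

state=p0 head=0 tape=__[Y]XX   (p0,Y)→(p1,X,R)
state=p1 head=1 tape=__X[X]X   (p1,X)→(p0,X,L)
state=p0 head=0 tape=__[X]XX   (p0,X)→(p0,_,L)
state=p0 head=-1 tape=_[_]_XX   (p0,_)→(p1,_,L)
state=p1 head=-2 tape=[_]__XX
At halt the head is at cell -2.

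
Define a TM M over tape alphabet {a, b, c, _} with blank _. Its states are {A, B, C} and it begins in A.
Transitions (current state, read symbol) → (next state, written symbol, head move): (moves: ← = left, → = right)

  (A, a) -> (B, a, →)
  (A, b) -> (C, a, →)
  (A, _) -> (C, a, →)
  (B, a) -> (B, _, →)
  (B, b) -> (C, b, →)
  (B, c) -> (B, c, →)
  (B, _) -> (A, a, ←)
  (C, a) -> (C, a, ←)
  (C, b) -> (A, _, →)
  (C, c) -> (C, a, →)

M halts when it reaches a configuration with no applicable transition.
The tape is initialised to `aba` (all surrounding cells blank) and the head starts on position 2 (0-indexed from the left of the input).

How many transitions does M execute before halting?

17

A | ab[a]___   read a → write a, move →, go to B
B | aba[_]__   read _ → write a, move ←, go to A
A | ab[a]a__   read a → write a, move →, go to B
B | aba[a]__   read a → write _, move →, go to B
B | aba_[_]_   read _ → write a, move ←, go to A
A | aba[_]a_   read _ → write a, move →, go to C
C | abaa[a]_   read a → write a, move ←, go to C
C | aba[a]a_   read a → write a, move ←, go to C
C | ab[a]aa_   read a → write a, move ←, go to C
C | a[b]aaa_   read b → write _, move →, go to A
A | a_[a]aa_   read a → write a, move →, go to B
B | a_a[a]a_   read a → write _, move →, go to B
B | a_a_[a]_   read a → write _, move →, go to B
B | a_a__[_]   read _ → write a, move ←, go to A
A | a_a_[_]a   read _ → write a, move →, go to C
C | a_a_a[a]   read a → write a, move ←, go to C
C | a_a_[a]a   read a → write a, move ←, go to C
C | a_a[_]aa
M halts after 17 transitions.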